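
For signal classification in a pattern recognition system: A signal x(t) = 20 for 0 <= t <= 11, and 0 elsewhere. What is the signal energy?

Energy = integral of |x(t)|^2 dt over the signal duration
= 20^2 * 11 = 400 * 11 = 4400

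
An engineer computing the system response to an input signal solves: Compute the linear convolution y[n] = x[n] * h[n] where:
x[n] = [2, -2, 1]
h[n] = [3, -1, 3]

y[n] = sum_k x[k]*h[n-k]. Output length = len(x) + len(h) - 1 = 3 + 3 - 1 = 5.
y[0] = 2*3 = 6
y[1] = -2*3 + 2*-1 = -8
y[2] = 1*3 + -2*-1 + 2*3 = 11
y[3] = 1*-1 + -2*3 = -7
y[4] = 1*3 = 3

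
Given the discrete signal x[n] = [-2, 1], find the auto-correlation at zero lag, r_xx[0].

The auto-correlation at zero lag r_xx[0] equals the signal energy.
r_xx[0] = sum of x[n]^2 = (-2)^2 + 1^2
= 4 + 1 = 5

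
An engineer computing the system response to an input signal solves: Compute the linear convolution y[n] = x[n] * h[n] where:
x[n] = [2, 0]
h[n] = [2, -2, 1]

y[n] = sum_k x[k]*h[n-k]. Output length = len(x) + len(h) - 1 = 2 + 3 - 1 = 4.
y[0] = 2*2 = 4
y[1] = 0*2 + 2*-2 = -4
y[2] = 0*-2 + 2*1 = 2
y[3] = 0*1 = 0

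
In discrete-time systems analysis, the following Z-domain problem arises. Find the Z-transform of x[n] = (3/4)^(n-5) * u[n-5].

Time-shifting property: if X(z) = Z{x[n]}, then Z{x[n-d]} = z^(-d) * X(z)
X(z) = z/(z - 3/4) for x[n] = (3/4)^n * u[n]
Z{x[n-5]} = z^(-5) * z/(z - 3/4) = z^(-4)/(z - 3/4)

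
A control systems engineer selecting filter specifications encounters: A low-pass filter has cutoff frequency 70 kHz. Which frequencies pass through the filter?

A low-pass filter passes all frequencies below the cutoff frequency 70 kHz and attenuates higher frequencies.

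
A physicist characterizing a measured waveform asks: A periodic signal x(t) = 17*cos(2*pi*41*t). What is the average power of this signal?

Average power of A*cos(wt) is A^2/2.
P = 17^2 / 2 = 289/2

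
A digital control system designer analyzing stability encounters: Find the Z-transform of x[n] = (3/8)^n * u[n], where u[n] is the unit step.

The Z-transform of a^n * u[n] is z/(z-a) for |z| > |a|.
Here a = 3/8, so X(z) = z/(z - (3/8)) = 8z/(8z - 3)
ROC: |z| > 3/8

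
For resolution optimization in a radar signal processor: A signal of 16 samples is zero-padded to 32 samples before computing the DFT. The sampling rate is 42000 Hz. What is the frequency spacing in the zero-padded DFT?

Original DFT: N = 16, resolution = f_s/N = 42000/16 = 2625 Hz
Zero-padded DFT: N = 32, resolution = f_s/N = 42000/32 = 2625/2 Hz
Zero-padding interpolates the spectrum (finer frequency grid)
but does NOT improve the true spectral resolution (ability to resolve close frequencies).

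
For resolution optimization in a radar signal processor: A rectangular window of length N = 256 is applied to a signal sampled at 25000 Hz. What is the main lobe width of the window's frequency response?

For a rectangular window of length N,
the main lobe width in frequency is 2*f_s/N.
= 2*25000/256 = 3125/16 Hz
This determines the minimum frequency separation for resolving two sinusoids.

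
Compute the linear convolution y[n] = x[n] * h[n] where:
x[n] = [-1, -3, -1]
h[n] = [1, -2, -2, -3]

y[n] = sum_k x[k]*h[n-k]. Output length = len(x) + len(h) - 1 = 3 + 4 - 1 = 6.
y[0] = -1*1 = -1
y[1] = -3*1 + -1*-2 = -1
y[2] = -1*1 + -3*-2 + -1*-2 = 7
y[3] = -1*-2 + -3*-2 + -1*-3 = 11
y[4] = -1*-2 + -3*-3 = 11
y[5] = -1*-3 = 3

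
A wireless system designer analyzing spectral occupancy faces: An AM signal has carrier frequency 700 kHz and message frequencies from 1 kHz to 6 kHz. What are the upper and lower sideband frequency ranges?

Upper sideband (USB) = fc + [fm_low, fm_high] = 700 + [1, 6] = [701, 706] kHz
Lower sideband (LSB) = fc - [fm_high, fm_low] = 700 - [6, 1] = [694, 699] kHz
Total occupied spectrum: 694 kHz to 706 kHz (plus carrier at 700 kHz)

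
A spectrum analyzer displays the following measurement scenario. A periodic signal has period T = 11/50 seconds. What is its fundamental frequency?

The fundamental frequency is the reciprocal of the period.
f = 1/T = 1/(11/50) = 50/11 Hz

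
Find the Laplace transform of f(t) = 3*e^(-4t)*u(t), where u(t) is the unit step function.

Standard Laplace transform pair:
e^(-at)*u(t) <-> 1/(s+a)
With a = 4: L{3*e^(-4t)*u(t)} = 3/(s+4), ROC: Re(s) > -4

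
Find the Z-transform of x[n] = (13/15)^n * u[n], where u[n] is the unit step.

The Z-transform of a^n * u[n] is z/(z-a) for |z| > |a|.
Here a = 13/15, so X(z) = z/(z - (13/15)) = 15z/(15z - 13)
ROC: |z| > 13/15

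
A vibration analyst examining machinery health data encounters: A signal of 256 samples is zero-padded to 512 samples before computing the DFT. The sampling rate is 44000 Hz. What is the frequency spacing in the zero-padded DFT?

Original DFT: N = 256, resolution = f_s/N = 44000/256 = 1375/8 Hz
Zero-padded DFT: N = 512, resolution = f_s/N = 44000/512 = 1375/16 Hz
Zero-padding interpolates the spectrum (finer frequency grid)
but does NOT improve the true spectral resolution (ability to resolve close frequencies).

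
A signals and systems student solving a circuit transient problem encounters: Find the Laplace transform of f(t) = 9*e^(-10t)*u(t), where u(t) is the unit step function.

Standard Laplace transform pair:
e^(-at)*u(t) <-> 1/(s+a)
With a = 10: L{9*e^(-10t)*u(t)} = 9/(s+10), ROC: Re(s) > -10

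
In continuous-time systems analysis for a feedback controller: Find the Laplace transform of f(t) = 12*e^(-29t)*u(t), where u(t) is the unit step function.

Standard Laplace transform pair:
e^(-at)*u(t) <-> 1/(s+a)
With a = 29: L{12*e^(-29t)*u(t)} = 12/(s+29), ROC: Re(s) > -29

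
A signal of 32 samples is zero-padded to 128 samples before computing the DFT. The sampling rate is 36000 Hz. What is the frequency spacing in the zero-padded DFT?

Original DFT: N = 32, resolution = f_s/N = 36000/32 = 1125 Hz
Zero-padded DFT: N = 128, resolution = f_s/N = 36000/128 = 1125/4 Hz
Zero-padding interpolates the spectrum (finer frequency grid)
but does NOT improve the true spectral resolution (ability to resolve close frequencies).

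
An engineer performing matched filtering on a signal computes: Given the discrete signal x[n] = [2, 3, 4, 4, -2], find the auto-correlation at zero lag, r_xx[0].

The auto-correlation at zero lag r_xx[0] equals the signal energy.
r_xx[0] = sum of x[n]^2 = 2^2 + 3^2 + 4^2 + 4^2 + (-2)^2
= 4 + 9 + 16 + 16 + 4 = 49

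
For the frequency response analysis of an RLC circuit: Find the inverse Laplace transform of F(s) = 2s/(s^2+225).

Standard pair: s/(s^2+w^2) <-> cos(wt)*u(t)
With k=2, w=15: f(t) = 2*cos(15t)*u(t)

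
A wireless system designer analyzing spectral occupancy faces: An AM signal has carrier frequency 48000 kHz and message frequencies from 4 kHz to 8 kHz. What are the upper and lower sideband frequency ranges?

Upper sideband (USB) = fc + [fm_low, fm_high] = 48000 + [4, 8] = [48004, 48008] kHz
Lower sideband (LSB) = fc - [fm_high, fm_low] = 48000 - [8, 4] = [47992, 47996] kHz
Total occupied spectrum: 47992 kHz to 48008 kHz (plus carrier at 48000 kHz)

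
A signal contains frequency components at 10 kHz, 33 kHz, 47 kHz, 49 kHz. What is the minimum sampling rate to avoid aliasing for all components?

The highest frequency component is f_max = 49 kHz.
Nyquist rate = 2 * f_max = 2 * 49 kHz = 98 kHz.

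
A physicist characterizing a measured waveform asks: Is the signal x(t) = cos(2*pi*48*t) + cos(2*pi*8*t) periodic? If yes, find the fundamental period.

f1 = 48 Hz, f2 = 8 Hz
Period T1 = 1/48, T2 = 1/8
Ratio T1/T2 = 8/48, which is rational.
The signal is periodic with fundamental period T = 1/GCD(48,8) = 1/8 s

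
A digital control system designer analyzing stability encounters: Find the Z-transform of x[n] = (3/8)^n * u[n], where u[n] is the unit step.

The Z-transform of a^n * u[n] is z/(z-a) for |z| > |a|.
Here a = 3/8, so X(z) = z/(z - (3/8)) = 8z/(8z - 3)
ROC: |z| > 3/8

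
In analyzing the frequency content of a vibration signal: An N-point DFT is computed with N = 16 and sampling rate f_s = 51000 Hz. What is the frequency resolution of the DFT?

DFT frequency resolution = f_s / N
= 51000 / 16 = 6375/2 Hz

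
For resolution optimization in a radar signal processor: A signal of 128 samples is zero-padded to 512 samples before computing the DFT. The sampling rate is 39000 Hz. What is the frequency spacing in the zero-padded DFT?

Original DFT: N = 128, resolution = f_s/N = 39000/128 = 4875/16 Hz
Zero-padded DFT: N = 512, resolution = f_s/N = 39000/512 = 4875/64 Hz
Zero-padding interpolates the spectrum (finer frequency grid)
but does NOT improve the true spectral resolution (ability to resolve close frequencies).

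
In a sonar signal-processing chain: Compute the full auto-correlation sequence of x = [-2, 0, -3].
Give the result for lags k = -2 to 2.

r_xx[k] = sum_m x[m]*x[m+k], indexed from 0, for k = -2 to 2:
  r_xx[-2] = x[2]*x[0] = 6
  r_xx[-1] = x[1]*x[0] + x[2]*x[1] = 0
  r_xx[0] = x[0]*x[0] + x[1]*x[1] + x[2]*x[2] = 13
  r_xx[1] = x[0]*x[1] + x[1]*x[2] = 0
  r_xx[2] = x[0]*x[2] = 6
r_xx = [6, 0, 13, 0, 6]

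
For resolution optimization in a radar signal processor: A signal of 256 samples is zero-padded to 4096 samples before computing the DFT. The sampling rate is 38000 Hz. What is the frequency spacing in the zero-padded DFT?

Original DFT: N = 256, resolution = f_s/N = 38000/256 = 2375/16 Hz
Zero-padded DFT: N = 4096, resolution = f_s/N = 38000/4096 = 2375/256 Hz
Zero-padding interpolates the spectrum (finer frequency grid)
but does NOT improve the true spectral resolution (ability to resolve close frequencies).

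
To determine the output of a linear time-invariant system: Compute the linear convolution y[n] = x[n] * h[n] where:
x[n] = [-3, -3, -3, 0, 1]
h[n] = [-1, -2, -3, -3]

y[n] = sum_k x[k]*h[n-k]. Output length = len(x) + len(h) - 1 = 5 + 4 - 1 = 8.
y[0] = -3*-1 = 3
y[1] = -3*-1 + -3*-2 = 9
y[2] = -3*-1 + -3*-2 + -3*-3 = 18
y[3] = 0*-1 + -3*-2 + -3*-3 + -3*-3 = 24
y[4] = 1*-1 + 0*-2 + -3*-3 + -3*-3 = 17
y[5] = 1*-2 + 0*-3 + -3*-3 = 7
y[6] = 1*-3 + 0*-3 = -3
y[7] = 1*-3 = -3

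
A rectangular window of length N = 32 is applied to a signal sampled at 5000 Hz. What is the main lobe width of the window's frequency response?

For a rectangular window of length N,
the main lobe width in frequency is 2*f_s/N.
= 2*5000/32 = 625/2 Hz
This determines the minimum frequency separation for resolving two sinusoids.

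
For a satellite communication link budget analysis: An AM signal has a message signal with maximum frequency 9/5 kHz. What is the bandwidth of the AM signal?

In AM (double-sideband), the bandwidth is twice the message frequency.
BW = 2 * f_m = 2 * 9/5 kHz = 18/5 kHz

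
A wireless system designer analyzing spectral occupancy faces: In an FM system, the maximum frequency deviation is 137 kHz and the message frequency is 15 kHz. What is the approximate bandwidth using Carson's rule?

Carson's rule: BW = 2*(delta_f + f_m)
= 2*(137 + 15) kHz = 304 kHz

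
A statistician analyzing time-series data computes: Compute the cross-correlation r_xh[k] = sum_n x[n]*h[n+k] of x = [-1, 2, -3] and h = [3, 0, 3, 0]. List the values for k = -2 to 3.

Both sequences indexed from 0 and zero outside their support.
Lags with overlap: k = -2 to 3.
  r_xh[-2] = x[2]*h[0] = -9
  r_xh[-1] = x[1]*h[0] + x[2]*h[1] = 6
  r_xh[0] = x[0]*h[0] + x[1]*h[1] + x[2]*h[2] = -12
  r_xh[1] = x[0]*h[1] + x[1]*h[2] + x[2]*h[3] = 6
  r_xh[2] = x[0]*h[2] + x[1]*h[3] = -3
  r_xh[3] = x[0]*h[3] = 0
r_xh = [-9, 6, -12, 6, -3, 0] (for k = -2, ..., 3)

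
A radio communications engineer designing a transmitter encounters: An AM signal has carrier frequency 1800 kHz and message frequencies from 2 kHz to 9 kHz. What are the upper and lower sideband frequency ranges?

Upper sideband (USB) = fc + [fm_low, fm_high] = 1800 + [2, 9] = [1802, 1809] kHz
Lower sideband (LSB) = fc - [fm_high, fm_low] = 1800 - [9, 2] = [1791, 1798] kHz
Total occupied spectrum: 1791 kHz to 1809 kHz (plus carrier at 1800 kHz)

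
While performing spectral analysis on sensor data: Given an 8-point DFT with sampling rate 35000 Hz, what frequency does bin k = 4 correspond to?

The frequency of DFT bin k is: f_k = k * f_s / N
f_4 = 4 * 35000 / 8 = 17500 Hz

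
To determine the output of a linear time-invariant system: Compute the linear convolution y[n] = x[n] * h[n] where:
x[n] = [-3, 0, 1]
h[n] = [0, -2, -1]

y[n] = sum_k x[k]*h[n-k]. Output length = len(x) + len(h) - 1 = 3 + 3 - 1 = 5.
y[0] = -3*0 = 0
y[1] = 0*0 + -3*-2 = 6
y[2] = 1*0 + 0*-2 + -3*-1 = 3
y[3] = 1*-2 + 0*-1 = -2
y[4] = 1*-1 = -1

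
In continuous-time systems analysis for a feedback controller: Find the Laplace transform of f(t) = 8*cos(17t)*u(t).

Standard pair: cos(wt)*u(t) <-> s/(s^2+w^2)
With w = 17: L{8*cos(17t)*u(t)} = 8s/(s^2+289)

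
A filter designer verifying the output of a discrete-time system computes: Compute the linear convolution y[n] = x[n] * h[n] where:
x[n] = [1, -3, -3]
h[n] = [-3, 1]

y[n] = sum_k x[k]*h[n-k]. Output length = len(x) + len(h) - 1 = 3 + 2 - 1 = 4.
y[0] = 1*-3 = -3
y[1] = -3*-3 + 1*1 = 10
y[2] = -3*-3 + -3*1 = 6
y[3] = -3*1 = -3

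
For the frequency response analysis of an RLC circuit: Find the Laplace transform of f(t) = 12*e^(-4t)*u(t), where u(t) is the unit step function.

Standard Laplace transform pair:
e^(-at)*u(t) <-> 1/(s+a)
With a = 4: L{12*e^(-4t)*u(t)} = 12/(s+4), ROC: Re(s) > -4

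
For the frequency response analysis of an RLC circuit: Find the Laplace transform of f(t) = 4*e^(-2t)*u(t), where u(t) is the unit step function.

Standard Laplace transform pair:
e^(-at)*u(t) <-> 1/(s+a)
With a = 2: L{4*e^(-2t)*u(t)} = 4/(s+2), ROC: Re(s) > -2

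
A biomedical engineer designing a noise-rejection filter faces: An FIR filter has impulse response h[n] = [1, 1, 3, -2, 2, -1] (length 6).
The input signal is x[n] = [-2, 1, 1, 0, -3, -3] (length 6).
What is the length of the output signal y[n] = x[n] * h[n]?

For linear convolution, the output length is:
len(y) = len(x) + len(h) - 1 = 6 + 6 - 1 = 11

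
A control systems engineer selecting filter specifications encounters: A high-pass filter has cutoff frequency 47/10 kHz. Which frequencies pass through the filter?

A high-pass filter passes all frequencies above the cutoff frequency 47/10 kHz and attenuates lower frequencies.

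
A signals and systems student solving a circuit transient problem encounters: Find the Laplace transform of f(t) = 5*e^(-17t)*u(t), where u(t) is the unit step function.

Standard Laplace transform pair:
e^(-at)*u(t) <-> 1/(s+a)
With a = 17: L{5*e^(-17t)*u(t)} = 5/(s+17), ROC: Re(s) > -17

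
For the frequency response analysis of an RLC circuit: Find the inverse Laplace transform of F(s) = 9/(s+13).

Standard pair: k/(s+a) <-> k*e^(-at)*u(t)
With k=9, a=13: f(t) = 9*e^(-13t)*u(t)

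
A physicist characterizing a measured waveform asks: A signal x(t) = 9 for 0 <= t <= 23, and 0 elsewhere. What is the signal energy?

Energy = integral of |x(t)|^2 dt over the signal duration
= 9^2 * 23 = 81 * 23 = 1863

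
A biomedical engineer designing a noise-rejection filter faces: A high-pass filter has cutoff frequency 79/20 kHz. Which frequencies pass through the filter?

A high-pass filter passes all frequencies above the cutoff frequency 79/20 kHz and attenuates lower frequencies.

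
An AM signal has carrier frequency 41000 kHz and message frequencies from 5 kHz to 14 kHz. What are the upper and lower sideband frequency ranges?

Upper sideband (USB) = fc + [fm_low, fm_high] = 41000 + [5, 14] = [41005, 41014] kHz
Lower sideband (LSB) = fc - [fm_high, fm_low] = 41000 - [14, 5] = [40986, 40995] kHz
Total occupied spectrum: 40986 kHz to 41014 kHz (plus carrier at 41000 kHz)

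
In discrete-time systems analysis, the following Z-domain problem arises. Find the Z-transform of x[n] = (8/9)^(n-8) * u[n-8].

Time-shifting property: if X(z) = Z{x[n]}, then Z{x[n-d]} = z^(-d) * X(z)
X(z) = z/(z - 8/9) for x[n] = (8/9)^n * u[n]
Z{x[n-8]} = z^(-8) * z/(z - 8/9) = z^(-7)/(z - 8/9)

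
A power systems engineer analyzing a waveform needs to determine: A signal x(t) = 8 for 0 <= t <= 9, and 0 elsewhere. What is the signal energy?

Energy = integral of |x(t)|^2 dt over the signal duration
= 8^2 * 9 = 64 * 9 = 576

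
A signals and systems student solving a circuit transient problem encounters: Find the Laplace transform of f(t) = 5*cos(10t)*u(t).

Standard pair: cos(wt)*u(t) <-> s/(s^2+w^2)
With w = 10: L{5*cos(10t)*u(t)} = 5s/(s^2+100)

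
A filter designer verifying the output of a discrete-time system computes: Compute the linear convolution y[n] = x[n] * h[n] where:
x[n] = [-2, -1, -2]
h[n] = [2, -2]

y[n] = sum_k x[k]*h[n-k]. Output length = len(x) + len(h) - 1 = 3 + 2 - 1 = 4.
y[0] = -2*2 = -4
y[1] = -1*2 + -2*-2 = 2
y[2] = -2*2 + -1*-2 = -2
y[3] = -2*-2 = 4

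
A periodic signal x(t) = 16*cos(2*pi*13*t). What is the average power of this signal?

Average power of A*cos(wt) is A^2/2.
P = 16^2 / 2 = 256/2 = 128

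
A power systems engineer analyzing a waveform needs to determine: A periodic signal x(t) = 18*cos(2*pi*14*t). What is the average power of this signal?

Average power of A*cos(wt) is A^2/2.
P = 18^2 / 2 = 324/2 = 162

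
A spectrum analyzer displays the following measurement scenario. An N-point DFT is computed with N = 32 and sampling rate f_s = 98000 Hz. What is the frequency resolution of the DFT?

DFT frequency resolution = f_s / N
= 98000 / 32 = 6125/2 Hz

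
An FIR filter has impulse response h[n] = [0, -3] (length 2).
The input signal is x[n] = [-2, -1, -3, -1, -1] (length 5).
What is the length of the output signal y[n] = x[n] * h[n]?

For linear convolution, the output length is:
len(y) = len(x) + len(h) - 1 = 5 + 2 - 1 = 6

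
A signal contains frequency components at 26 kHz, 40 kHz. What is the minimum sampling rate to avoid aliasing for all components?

The highest frequency component is f_max = 40 kHz.
Nyquist rate = 2 * f_max = 2 * 40 kHz = 80 kHz.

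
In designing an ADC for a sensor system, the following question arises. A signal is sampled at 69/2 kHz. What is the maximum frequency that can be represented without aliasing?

The maximum frequency that can be represented without aliasing
is the Nyquist frequency: f_max = f_s / 2 = 69/2 kHz / 2 = 69/4 kHz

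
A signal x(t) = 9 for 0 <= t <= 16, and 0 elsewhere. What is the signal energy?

Energy = integral of |x(t)|^2 dt over the signal duration
= 9^2 * 16 = 81 * 16 = 1296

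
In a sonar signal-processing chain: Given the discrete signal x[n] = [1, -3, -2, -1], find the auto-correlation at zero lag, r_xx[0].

The auto-correlation at zero lag r_xx[0] equals the signal energy.
r_xx[0] = sum of x[n]^2 = 1^2 + (-3)^2 + (-2)^2 + (-1)^2
= 1 + 9 + 4 + 1 = 15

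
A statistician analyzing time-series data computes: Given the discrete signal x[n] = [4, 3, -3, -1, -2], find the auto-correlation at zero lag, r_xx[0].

The auto-correlation at zero lag r_xx[0] equals the signal energy.
r_xx[0] = sum of x[n]^2 = 4^2 + 3^2 + (-3)^2 + (-1)^2 + (-2)^2
= 16 + 9 + 9 + 1 + 4 = 39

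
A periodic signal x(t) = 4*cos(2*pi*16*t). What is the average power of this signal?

Average power of A*cos(wt) is A^2/2.
P = 4^2 / 2 = 16/2 = 8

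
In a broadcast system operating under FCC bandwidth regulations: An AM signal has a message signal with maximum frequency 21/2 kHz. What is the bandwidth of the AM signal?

In AM (double-sideband), the bandwidth is twice the message frequency.
BW = 2 * f_m = 2 * 21/2 kHz = 21 kHz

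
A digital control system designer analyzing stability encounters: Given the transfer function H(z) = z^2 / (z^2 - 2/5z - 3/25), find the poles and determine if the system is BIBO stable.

Poles are roots of the denominator: z^2 - 2/5z - 3/25 = 0.
Quadratic formula: z = [-(-2/5) +/- sqrt((-2/5)^2 - 4*(-3/25))] / 2
Discriminant = 4/25 + 12/25 = 16/25; sqrt = 4/5.
z = (2/5 +/- 4/5) / 2 => z = 3/5 or z = -1/5.
|p1| = 3/5, |p2| = 1/5.
For BIBO stability, all poles must lie inside the unit circle (|p| < 1).
System is STABLE since both |p| < 1.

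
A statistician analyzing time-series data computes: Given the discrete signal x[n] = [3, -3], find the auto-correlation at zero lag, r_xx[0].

The auto-correlation at zero lag r_xx[0] equals the signal energy.
r_xx[0] = sum of x[n]^2 = 3^2 + (-3)^2
= 9 + 9 = 18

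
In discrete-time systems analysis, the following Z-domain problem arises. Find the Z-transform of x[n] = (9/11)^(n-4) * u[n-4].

Time-shifting property: if X(z) = Z{x[n]}, then Z{x[n-d]} = z^(-d) * X(z)
X(z) = z/(z - 9/11) for x[n] = (9/11)^n * u[n]
Z{x[n-4]} = z^(-4) * z/(z - 9/11) = z^(-3)/(z - 9/11)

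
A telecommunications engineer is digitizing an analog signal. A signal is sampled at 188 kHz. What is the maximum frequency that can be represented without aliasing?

The maximum frequency that can be represented without aliasing
is the Nyquist frequency: f_max = f_s / 2 = 188 kHz / 2 = 94 kHz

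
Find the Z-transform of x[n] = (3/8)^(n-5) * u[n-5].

Time-shifting property: if X(z) = Z{x[n]}, then Z{x[n-d]} = z^(-d) * X(z)
X(z) = z/(z - 3/8) for x[n] = (3/8)^n * u[n]
Z{x[n-5]} = z^(-5) * z/(z - 3/8) = z^(-4)/(z - 3/8)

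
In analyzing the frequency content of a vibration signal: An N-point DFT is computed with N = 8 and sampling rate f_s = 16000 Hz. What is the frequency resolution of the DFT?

DFT frequency resolution = f_s / N
= 16000 / 8 = 2000 Hz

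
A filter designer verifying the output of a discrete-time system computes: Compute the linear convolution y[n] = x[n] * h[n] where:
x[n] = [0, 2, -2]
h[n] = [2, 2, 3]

y[n] = sum_k x[k]*h[n-k]. Output length = len(x) + len(h) - 1 = 3 + 3 - 1 = 5.
y[0] = 0*2 = 0
y[1] = 2*2 + 0*2 = 4
y[2] = -2*2 + 2*2 + 0*3 = 0
y[3] = -2*2 + 2*3 = 2
y[4] = -2*3 = -6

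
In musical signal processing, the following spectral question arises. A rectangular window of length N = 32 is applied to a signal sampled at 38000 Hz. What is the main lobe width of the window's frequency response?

For a rectangular window of length N,
the main lobe width in frequency is 2*f_s/N.
= 2*38000/32 = 2375 Hz
This determines the minimum frequency separation for resolving two sinusoids.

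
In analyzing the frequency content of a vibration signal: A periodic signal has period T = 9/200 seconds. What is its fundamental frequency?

The fundamental frequency is the reciprocal of the period.
f = 1/T = 1/(9/200) = 200/9 Hz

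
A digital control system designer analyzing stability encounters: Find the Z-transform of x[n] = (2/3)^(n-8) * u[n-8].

Time-shifting property: if X(z) = Z{x[n]}, then Z{x[n-d]} = z^(-d) * X(z)
X(z) = z/(z - 2/3) for x[n] = (2/3)^n * u[n]
Z{x[n-8]} = z^(-8) * z/(z - 2/3) = z^(-7)/(z - 2/3)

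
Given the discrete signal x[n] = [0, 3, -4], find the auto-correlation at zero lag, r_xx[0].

The auto-correlation at zero lag r_xx[0] equals the signal energy.
r_xx[0] = sum of x[n]^2 = 0^2 + 3^2 + (-4)^2
= 0 + 9 + 16 = 25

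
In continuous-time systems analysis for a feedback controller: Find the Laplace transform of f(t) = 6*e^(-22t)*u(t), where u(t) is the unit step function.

Standard Laplace transform pair:
e^(-at)*u(t) <-> 1/(s+a)
With a = 22: L{6*e^(-22t)*u(t)} = 6/(s+22), ROC: Re(s) > -22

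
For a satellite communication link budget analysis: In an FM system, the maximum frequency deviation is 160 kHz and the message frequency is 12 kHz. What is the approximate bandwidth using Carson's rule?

Carson's rule: BW = 2*(delta_f + f_m)
= 2*(160 + 12) kHz = 344 kHz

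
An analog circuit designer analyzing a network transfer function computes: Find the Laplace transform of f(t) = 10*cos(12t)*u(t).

Standard pair: cos(wt)*u(t) <-> s/(s^2+w^2)
With w = 12: L{10*cos(12t)*u(t)} = 10s/(s^2+144)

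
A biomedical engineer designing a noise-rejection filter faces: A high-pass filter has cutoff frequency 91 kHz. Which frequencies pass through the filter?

A high-pass filter passes all frequencies above the cutoff frequency 91 kHz and attenuates lower frequencies.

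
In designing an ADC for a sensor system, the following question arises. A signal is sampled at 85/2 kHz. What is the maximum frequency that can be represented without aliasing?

The maximum frequency that can be represented without aliasing
is the Nyquist frequency: f_max = f_s / 2 = 85/2 kHz / 2 = 85/4 kHz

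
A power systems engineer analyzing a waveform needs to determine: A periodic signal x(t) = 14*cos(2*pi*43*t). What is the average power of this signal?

Average power of A*cos(wt) is A^2/2.
P = 14^2 / 2 = 196/2 = 98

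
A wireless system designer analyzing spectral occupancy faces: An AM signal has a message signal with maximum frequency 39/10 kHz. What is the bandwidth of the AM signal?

In AM (double-sideband), the bandwidth is twice the message frequency.
BW = 2 * f_m = 2 * 39/10 kHz = 39/5 kHz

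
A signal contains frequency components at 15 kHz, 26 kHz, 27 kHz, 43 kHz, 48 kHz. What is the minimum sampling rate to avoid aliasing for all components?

The highest frequency component is f_max = 48 kHz.
Nyquist rate = 2 * f_max = 2 * 48 kHz = 96 kHz.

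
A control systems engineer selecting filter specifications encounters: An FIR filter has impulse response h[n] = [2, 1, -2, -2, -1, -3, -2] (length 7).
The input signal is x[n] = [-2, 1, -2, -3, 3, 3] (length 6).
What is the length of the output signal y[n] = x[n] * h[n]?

For linear convolution, the output length is:
len(y) = len(x) + len(h) - 1 = 6 + 7 - 1 = 12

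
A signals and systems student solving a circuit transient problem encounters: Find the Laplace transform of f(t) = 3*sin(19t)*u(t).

Standard pair: sin(wt)*u(t) <-> w/(s^2+w^2)
With w = 19: L{3*sin(19t)*u(t)} = 57/(s^2+361)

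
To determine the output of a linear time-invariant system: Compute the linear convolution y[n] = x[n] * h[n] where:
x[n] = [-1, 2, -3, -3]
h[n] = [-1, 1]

y[n] = sum_k x[k]*h[n-k]. Output length = len(x) + len(h) - 1 = 4 + 2 - 1 = 5.
y[0] = -1*-1 = 1
y[1] = 2*-1 + -1*1 = -3
y[2] = -3*-1 + 2*1 = 5
y[3] = -3*-1 + -3*1 = 0
y[4] = -3*1 = -3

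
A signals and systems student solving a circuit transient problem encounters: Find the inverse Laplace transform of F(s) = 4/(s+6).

Standard pair: k/(s+a) <-> k*e^(-at)*u(t)
With k=4, a=6: f(t) = 4*e^(-6t)*u(t)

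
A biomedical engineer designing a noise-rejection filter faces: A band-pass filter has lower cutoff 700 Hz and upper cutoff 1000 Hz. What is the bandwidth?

Bandwidth = f_high - f_low
= 1000 Hz - 700 Hz = 300 Hz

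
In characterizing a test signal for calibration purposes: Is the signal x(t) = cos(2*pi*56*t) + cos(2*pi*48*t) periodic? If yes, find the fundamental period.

f1 = 56 Hz, f2 = 48 Hz
Period T1 = 1/56, T2 = 1/48
Ratio T1/T2 = 48/56, which is rational.
The signal is periodic with fundamental period T = 1/GCD(56,48) = 1/8 s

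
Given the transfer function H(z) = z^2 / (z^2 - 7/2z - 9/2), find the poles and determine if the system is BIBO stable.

Poles are roots of the denominator: z^2 - 7/2z - 9/2 = 0.
Quadratic formula: z = [-(-7/2) +/- sqrt((-7/2)^2 - 4*(-9/2))] / 2
Discriminant = 49/4 + 18 = 121/4; sqrt = 11/2.
z = (7/2 +/- 11/2) / 2 => z = 9/2 or z = -1.
|p1| = 1, |p2| = 9/2.
For BIBO stability, all poles must lie inside the unit circle (|p| < 1).
System is UNSTABLE since at least one |p| >= 1.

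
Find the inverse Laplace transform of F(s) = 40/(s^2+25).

Standard pair: w/(s^2+w^2) <-> sin(wt)*u(t)
Recognize w^2 = 25, so w = 5; numerator 40 = 8*5.
f(t) = 8*sin(5t)*u(t)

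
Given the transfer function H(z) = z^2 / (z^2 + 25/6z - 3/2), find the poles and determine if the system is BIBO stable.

Poles are roots of the denominator: z^2 + 25/6z - 3/2 = 0.
Quadratic formula: z = [-(25/6) +/- sqrt((25/6)^2 - 4*(-3/2))] / 2
Discriminant = 625/36 + 6 = 841/36; sqrt = 29/6.
z = (-25/6 +/- 29/6) / 2 => z = 1/3 or z = -9/2.
|p1| = 9/2, |p2| = 1/3.
For BIBO stability, all poles must lie inside the unit circle (|p| < 1).
System is UNSTABLE since at least one |p| >= 1.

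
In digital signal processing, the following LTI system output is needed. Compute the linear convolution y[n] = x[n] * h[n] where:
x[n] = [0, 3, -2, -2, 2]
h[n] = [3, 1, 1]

y[n] = sum_k x[k]*h[n-k]. Output length = len(x) + len(h) - 1 = 5 + 3 - 1 = 7.
y[0] = 0*3 = 0
y[1] = 3*3 + 0*1 = 9
y[2] = -2*3 + 3*1 + 0*1 = -3
y[3] = -2*3 + -2*1 + 3*1 = -5
y[4] = 2*3 + -2*1 + -2*1 = 2
y[5] = 2*1 + -2*1 = 0
y[6] = 2*1 = 2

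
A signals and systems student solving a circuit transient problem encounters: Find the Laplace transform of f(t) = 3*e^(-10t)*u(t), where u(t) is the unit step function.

Standard Laplace transform pair:
e^(-at)*u(t) <-> 1/(s+a)
With a = 10: L{3*e^(-10t)*u(t)} = 3/(s+10), ROC: Re(s) > -10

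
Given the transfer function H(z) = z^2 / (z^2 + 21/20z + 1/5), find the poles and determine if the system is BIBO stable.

Poles are roots of the denominator: z^2 + 21/20z + 1/5 = 0.
Quadratic formula: z = [-(21/20) +/- sqrt((21/20)^2 - 4*(1/5))] / 2
Discriminant = 441/400 - 4/5 = 121/400; sqrt = 11/20.
z = (-21/20 +/- 11/20) / 2 => z = -1/4 or z = -4/5.
|p1| = 4/5, |p2| = 1/4.
For BIBO stability, all poles must lie inside the unit circle (|p| < 1).
System is STABLE since both |p| < 1.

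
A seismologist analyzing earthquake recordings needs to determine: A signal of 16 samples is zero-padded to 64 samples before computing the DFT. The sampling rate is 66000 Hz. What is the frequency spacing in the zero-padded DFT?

Original DFT: N = 16, resolution = f_s/N = 66000/16 = 4125 Hz
Zero-padded DFT: N = 64, resolution = f_s/N = 66000/64 = 4125/4 Hz
Zero-padding interpolates the spectrum (finer frequency grid)
but does NOT improve the true spectral resolution (ability to resolve close frequencies).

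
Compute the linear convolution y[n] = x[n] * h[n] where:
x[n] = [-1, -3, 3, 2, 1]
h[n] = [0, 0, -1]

y[n] = sum_k x[k]*h[n-k]. Output length = len(x) + len(h) - 1 = 5 + 3 - 1 = 7.
y[0] = -1*0 = 0
y[1] = -3*0 + -1*0 = 0
y[2] = 3*0 + -3*0 + -1*-1 = 1
y[3] = 2*0 + 3*0 + -3*-1 = 3
y[4] = 1*0 + 2*0 + 3*-1 = -3
y[5] = 1*0 + 2*-1 = -2
y[6] = 1*-1 = -1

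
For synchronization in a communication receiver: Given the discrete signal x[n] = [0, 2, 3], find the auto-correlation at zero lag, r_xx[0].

The auto-correlation at zero lag r_xx[0] equals the signal energy.
r_xx[0] = sum of x[n]^2 = 0^2 + 2^2 + 3^2
= 0 + 4 + 9 = 13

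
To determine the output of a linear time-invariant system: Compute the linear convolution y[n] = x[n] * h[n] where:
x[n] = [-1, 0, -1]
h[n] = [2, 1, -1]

y[n] = sum_k x[k]*h[n-k]. Output length = len(x) + len(h) - 1 = 3 + 3 - 1 = 5.
y[0] = -1*2 = -2
y[1] = 0*2 + -1*1 = -1
y[2] = -1*2 + 0*1 + -1*-1 = -1
y[3] = -1*1 + 0*-1 = -1
y[4] = -1*-1 = 1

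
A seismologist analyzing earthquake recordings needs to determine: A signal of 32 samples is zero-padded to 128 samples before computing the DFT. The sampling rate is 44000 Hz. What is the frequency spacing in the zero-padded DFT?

Original DFT: N = 32, resolution = f_s/N = 44000/32 = 1375 Hz
Zero-padded DFT: N = 128, resolution = f_s/N = 44000/128 = 1375/4 Hz
Zero-padding interpolates the spectrum (finer frequency grid)
but does NOT improve the true spectral resolution (ability to resolve close frequencies).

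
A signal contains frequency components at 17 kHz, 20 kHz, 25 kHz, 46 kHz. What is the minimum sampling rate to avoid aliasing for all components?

The highest frequency component is f_max = 46 kHz.
Nyquist rate = 2 * f_max = 2 * 46 kHz = 92 kHz.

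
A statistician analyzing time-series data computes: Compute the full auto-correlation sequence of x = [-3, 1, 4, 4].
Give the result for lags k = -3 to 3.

r_xx[k] = sum_m x[m]*x[m+k], indexed from 0, for k = -3 to 3:
  r_xx[-3] = x[3]*x[0] = -12
  r_xx[-2] = x[2]*x[0] + x[3]*x[1] = -8
  r_xx[-1] = x[1]*x[0] + x[2]*x[1] + x[3]*x[2] = 17
  r_xx[0] = x[0]*x[0] + x[1]*x[1] + x[2]*x[2] + x[3]*x[3] = 42
  r_xx[1] = x[0]*x[1] + x[1]*x[2] + x[2]*x[3] = 17
  r_xx[2] = x[0]*x[2] + x[1]*x[3] = -8
  r_xx[3] = x[0]*x[3] = -12
r_xx = [-12, -8, 17, 42, 17, -8, -12]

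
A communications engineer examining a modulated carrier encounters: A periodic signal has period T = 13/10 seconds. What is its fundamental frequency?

The fundamental frequency is the reciprocal of the period.
f = 1/T = 1/(13/10) = 10/13 Hz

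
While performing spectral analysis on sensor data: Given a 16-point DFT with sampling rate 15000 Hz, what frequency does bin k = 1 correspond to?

The frequency of DFT bin k is: f_k = k * f_s / N
f_1 = 1 * 15000 / 16 = 1875/2 Hz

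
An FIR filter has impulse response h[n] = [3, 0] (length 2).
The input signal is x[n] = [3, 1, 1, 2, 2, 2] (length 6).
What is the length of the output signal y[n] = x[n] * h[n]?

For linear convolution, the output length is:
len(y) = len(x) + len(h) - 1 = 6 + 2 - 1 = 7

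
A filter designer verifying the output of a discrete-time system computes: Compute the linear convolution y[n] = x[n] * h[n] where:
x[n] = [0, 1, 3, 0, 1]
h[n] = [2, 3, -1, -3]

y[n] = sum_k x[k]*h[n-k]. Output length = len(x) + len(h) - 1 = 5 + 4 - 1 = 8.
y[0] = 0*2 = 0
y[1] = 1*2 + 0*3 = 2
y[2] = 3*2 + 1*3 + 0*-1 = 9
y[3] = 0*2 + 3*3 + 1*-1 + 0*-3 = 8
y[4] = 1*2 + 0*3 + 3*-1 + 1*-3 = -4
y[5] = 1*3 + 0*-1 + 3*-3 = -6
y[6] = 1*-1 + 0*-3 = -1
y[7] = 1*-3 = -3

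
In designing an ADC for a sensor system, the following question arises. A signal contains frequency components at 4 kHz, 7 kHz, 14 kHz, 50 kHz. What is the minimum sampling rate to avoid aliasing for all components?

The highest frequency component is f_max = 50 kHz.
Nyquist rate = 2 * f_max = 2 * 50 kHz = 100 kHz.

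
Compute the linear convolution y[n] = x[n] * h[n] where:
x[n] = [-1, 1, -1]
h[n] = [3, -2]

y[n] = sum_k x[k]*h[n-k]. Output length = len(x) + len(h) - 1 = 3 + 2 - 1 = 4.
y[0] = -1*3 = -3
y[1] = 1*3 + -1*-2 = 5
y[2] = -1*3 + 1*-2 = -5
y[3] = -1*-2 = 2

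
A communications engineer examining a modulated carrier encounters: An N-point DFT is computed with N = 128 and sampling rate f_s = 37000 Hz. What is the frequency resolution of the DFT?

DFT frequency resolution = f_s / N
= 37000 / 128 = 4625/16 Hz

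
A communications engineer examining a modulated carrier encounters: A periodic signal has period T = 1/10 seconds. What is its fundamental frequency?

The fundamental frequency is the reciprocal of the period.
f = 1/T = 1/(1/10) = 10 Hz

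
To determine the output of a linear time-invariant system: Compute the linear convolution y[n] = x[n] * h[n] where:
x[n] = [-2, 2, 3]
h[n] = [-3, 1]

y[n] = sum_k x[k]*h[n-k]. Output length = len(x) + len(h) - 1 = 3 + 2 - 1 = 4.
y[0] = -2*-3 = 6
y[1] = 2*-3 + -2*1 = -8
y[2] = 3*-3 + 2*1 = -7
y[3] = 3*1 = 3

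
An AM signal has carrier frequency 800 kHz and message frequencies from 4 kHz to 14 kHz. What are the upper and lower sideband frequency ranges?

Upper sideband (USB) = fc + [fm_low, fm_high] = 800 + [4, 14] = [804, 814] kHz
Lower sideband (LSB) = fc - [fm_high, fm_low] = 800 - [14, 4] = [786, 796] kHz
Total occupied spectrum: 786 kHz to 814 kHz (plus carrier at 800 kHz)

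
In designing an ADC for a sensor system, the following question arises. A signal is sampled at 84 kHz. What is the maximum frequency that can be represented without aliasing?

The maximum frequency that can be represented without aliasing
is the Nyquist frequency: f_max = f_s / 2 = 84 kHz / 2 = 42 kHz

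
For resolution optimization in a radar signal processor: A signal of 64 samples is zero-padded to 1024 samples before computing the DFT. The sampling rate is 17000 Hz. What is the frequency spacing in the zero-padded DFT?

Original DFT: N = 64, resolution = f_s/N = 17000/64 = 2125/8 Hz
Zero-padded DFT: N = 1024, resolution = f_s/N = 17000/1024 = 2125/128 Hz
Zero-padding interpolates the spectrum (finer frequency grid)
but does NOT improve the true spectral resolution (ability to resolve close frequencies).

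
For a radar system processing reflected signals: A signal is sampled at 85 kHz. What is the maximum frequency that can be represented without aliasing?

The maximum frequency that can be represented without aliasing
is the Nyquist frequency: f_max = f_s / 2 = 85 kHz / 2 = 85/2 kHz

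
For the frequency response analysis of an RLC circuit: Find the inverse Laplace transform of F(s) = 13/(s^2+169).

Standard pair: w/(s^2+w^2) <-> sin(wt)*u(t)
Recognize w^2 = 169, so w = 13; numerator 13 = 1*13.
f(t) = sin(13t)*u(t)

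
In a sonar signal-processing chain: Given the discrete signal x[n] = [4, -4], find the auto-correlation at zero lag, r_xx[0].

The auto-correlation at zero lag r_xx[0] equals the signal energy.
r_xx[0] = sum of x[n]^2 = 4^2 + (-4)^2
= 16 + 16 = 32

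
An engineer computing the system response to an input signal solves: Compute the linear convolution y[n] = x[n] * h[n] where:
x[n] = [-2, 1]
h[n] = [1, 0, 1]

y[n] = sum_k x[k]*h[n-k]. Output length = len(x) + len(h) - 1 = 2 + 3 - 1 = 4.
y[0] = -2*1 = -2
y[1] = 1*1 + -2*0 = 1
y[2] = 1*0 + -2*1 = -2
y[3] = 1*1 = 1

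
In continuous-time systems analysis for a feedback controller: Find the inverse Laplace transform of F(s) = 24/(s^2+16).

Standard pair: w/(s^2+w^2) <-> sin(wt)*u(t)
Recognize w^2 = 16, so w = 4; numerator 24 = 6*4.
f(t) = 6*sin(4t)*u(t)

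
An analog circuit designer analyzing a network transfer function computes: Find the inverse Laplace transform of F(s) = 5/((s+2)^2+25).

Standard pair: w/((s+a)^2+w^2) <-> e^(-at)*sin(wt)*u(t)
With a=2, w=5: f(t) = e^(-2t)*sin(5t)*u(t)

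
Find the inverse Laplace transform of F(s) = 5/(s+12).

Standard pair: k/(s+a) <-> k*e^(-at)*u(t)
With k=5, a=12: f(t) = 5*e^(-12t)*u(t)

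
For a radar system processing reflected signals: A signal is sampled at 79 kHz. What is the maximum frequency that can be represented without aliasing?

The maximum frequency that can be represented without aliasing
is the Nyquist frequency: f_max = f_s / 2 = 79 kHz / 2 = 79/2 kHz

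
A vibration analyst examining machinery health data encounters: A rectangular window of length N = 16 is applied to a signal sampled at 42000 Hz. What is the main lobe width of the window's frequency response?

For a rectangular window of length N,
the main lobe width in frequency is 2*f_s/N.
= 2*42000/16 = 5250 Hz
This determines the minimum frequency separation for resolving two sinusoids.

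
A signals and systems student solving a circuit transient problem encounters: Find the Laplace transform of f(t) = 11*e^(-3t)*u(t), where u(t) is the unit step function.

Standard Laplace transform pair:
e^(-at)*u(t) <-> 1/(s+a)
With a = 3: L{11*e^(-3t)*u(t)} = 11/(s+3), ROC: Re(s) > -3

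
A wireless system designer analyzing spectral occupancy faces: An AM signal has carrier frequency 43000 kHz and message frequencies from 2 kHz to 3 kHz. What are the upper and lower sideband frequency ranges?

Upper sideband (USB) = fc + [fm_low, fm_high] = 43000 + [2, 3] = [43002, 43003] kHz
Lower sideband (LSB) = fc - [fm_high, fm_low] = 43000 - [3, 2] = [42997, 42998] kHz
Total occupied spectrum: 42997 kHz to 43003 kHz (plus carrier at 43000 kHz)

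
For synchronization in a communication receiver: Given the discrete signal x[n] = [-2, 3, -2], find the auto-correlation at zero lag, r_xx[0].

The auto-correlation at zero lag r_xx[0] equals the signal energy.
r_xx[0] = sum of x[n]^2 = (-2)^2 + 3^2 + (-2)^2
= 4 + 9 + 4 = 17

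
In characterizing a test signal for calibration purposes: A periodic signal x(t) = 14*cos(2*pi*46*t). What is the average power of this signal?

Average power of A*cos(wt) is A^2/2.
P = 14^2 / 2 = 196/2 = 98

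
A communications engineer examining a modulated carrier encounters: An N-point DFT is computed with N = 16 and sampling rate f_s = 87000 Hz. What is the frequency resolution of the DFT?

DFT frequency resolution = f_s / N
= 87000 / 16 = 10875/2 Hz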